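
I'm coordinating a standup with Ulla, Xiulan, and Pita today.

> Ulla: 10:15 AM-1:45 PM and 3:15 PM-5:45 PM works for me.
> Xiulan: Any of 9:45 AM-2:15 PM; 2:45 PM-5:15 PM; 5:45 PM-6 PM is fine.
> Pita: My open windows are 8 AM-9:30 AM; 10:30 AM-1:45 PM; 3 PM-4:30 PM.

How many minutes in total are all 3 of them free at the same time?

Ulla ∩ Xiulan: 10:15-13:45, 15:15-17:15.
Ulla ∩ Xiulan ∩ Pita: 10:30-13:45, 15:15-16:30.
So the common availability across everyone is 10:30-13:45, 15:15-16:30.
Summing the common windows: 195 + 75 = 270 minutes.

270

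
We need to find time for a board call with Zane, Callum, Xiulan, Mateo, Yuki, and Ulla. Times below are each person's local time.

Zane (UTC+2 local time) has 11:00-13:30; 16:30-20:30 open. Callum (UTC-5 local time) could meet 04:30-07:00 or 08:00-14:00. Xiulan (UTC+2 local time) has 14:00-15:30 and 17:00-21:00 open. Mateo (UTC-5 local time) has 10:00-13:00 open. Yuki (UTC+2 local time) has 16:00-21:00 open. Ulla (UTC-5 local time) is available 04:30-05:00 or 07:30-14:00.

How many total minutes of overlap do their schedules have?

180

Zane in UTC: 09:00-11:30, 14:30-18:30 (subtract 2h to convert from UTC+2).
Callum in UTC: 09:30-12:00, 13:00-19:00 (add 5h to convert from UTC-5).
Xiulan in UTC: 12:00-13:30, 15:00-19:00 (subtract 2h to convert from UTC+2).
Mateo in UTC: 15:00-18:00 (add 5h to convert from UTC-5).
Yuki in UTC: 14:00-19:00 (subtract 2h to convert from UTC+2).
Ulla in UTC: 09:30-10:00, 12:30-19:00 (add 5h to convert from UTC-5).
Zane ∩ Callum: 09:30-11:30, 14:30-18:30.
Zane ∩ Callum ∩ Xiulan: 15:00-18:30.
Zane ∩ Callum ∩ Xiulan ∩ Mateo: 15:00-18:00.
Zane ∩ Callum ∩ Xiulan ∩ Mateo ∩ Yuki: 15:00-18:00.
Zane ∩ Callum ∩ Xiulan ∩ Mateo ∩ Yuki ∩ Ulla: 15:00-18:00.
That's a single block of 180 minutes.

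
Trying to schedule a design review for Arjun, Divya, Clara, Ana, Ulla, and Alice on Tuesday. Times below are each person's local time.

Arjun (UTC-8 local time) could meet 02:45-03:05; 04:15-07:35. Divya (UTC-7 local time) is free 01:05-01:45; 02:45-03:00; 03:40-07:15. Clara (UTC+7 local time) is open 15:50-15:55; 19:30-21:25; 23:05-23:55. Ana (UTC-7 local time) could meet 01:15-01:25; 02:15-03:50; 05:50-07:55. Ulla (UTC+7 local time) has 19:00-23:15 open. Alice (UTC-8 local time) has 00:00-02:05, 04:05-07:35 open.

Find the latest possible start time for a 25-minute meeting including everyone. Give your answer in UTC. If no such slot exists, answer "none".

Arjun in UTC: 10:45-11:05, 12:15-15:35 (add 8h to convert from UTC-8).
Divya in UTC: 08:05-08:45, 09:45-10:00, 10:40-14:15 (add 7h to convert from UTC-7).
Clara in UTC: 08:50-08:55, 12:30-14:25, 16:05-16:55 (subtract 7h to convert from UTC+7).
Ana in UTC: 08:15-08:25, 09:15-10:50, 12:50-14:55 (add 7h to convert from UTC-7).
Ulla in UTC: 12:00-16:15 (subtract 7h to convert from UTC+7).
Alice in UTC: 08:00-10:05, 12:05-15:35 (add 8h to convert from UTC-8).
Arjun ∩ Divya: 10:45-11:05, 12:15-14:15.
Arjun ∩ Divya ∩ Clara: 12:30-14:15.
Arjun ∩ Divya ∩ Clara ∩ Ana: 12:50-14:15.
Arjun ∩ Divya ∩ Clara ∩ Ana ∩ Ulla: 12:50-14:15.
Arjun ∩ Divya ∩ Clara ∩ Ana ∩ Ulla ∩ Alice: 12:50-14:15.
The last common window of at least 25 minutes is 12:50-14:15; a 25-minute meeting can start as late as 13:50 and still end by 14:15.

13:50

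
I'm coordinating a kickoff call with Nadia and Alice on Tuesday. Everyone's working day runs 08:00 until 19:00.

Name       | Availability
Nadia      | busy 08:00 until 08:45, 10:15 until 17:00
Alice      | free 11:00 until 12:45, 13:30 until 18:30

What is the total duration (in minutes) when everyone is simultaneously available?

Nadia free: 08:45-10:15, 17:00-19:00 (invert busy blocks within the working day).
Alice free: 11:00-12:45, 13:30-18:30.
Nadia ∩ Alice: 17:00-18:30.
That's a single block of 90 minutes.

90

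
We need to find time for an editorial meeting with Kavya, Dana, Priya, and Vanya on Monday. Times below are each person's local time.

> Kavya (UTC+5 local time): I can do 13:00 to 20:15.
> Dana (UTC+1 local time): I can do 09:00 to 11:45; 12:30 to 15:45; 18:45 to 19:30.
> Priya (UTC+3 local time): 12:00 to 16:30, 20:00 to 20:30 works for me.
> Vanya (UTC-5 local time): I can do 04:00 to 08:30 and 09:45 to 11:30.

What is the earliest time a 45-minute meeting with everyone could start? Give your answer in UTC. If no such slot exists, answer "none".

Kavya in UTC: 08:00-15:15 (subtract 5h to convert from UTC+5).
Dana in UTC: 08:00-10:45, 11:30-14:45, 17:45-18:30 (subtract 1h to convert from UTC+1).
Priya in UTC: 09:00-13:30, 17:00-17:30 (subtract 3h to convert from UTC+3).
Vanya in UTC: 09:00-13:30, 14:45-16:30 (add 5h to convert from UTC-5).
Kavya ∩ Dana: 08:00-10:45, 11:30-14:45.
Kavya ∩ Dana ∩ Priya: 09:00-10:45, 11:30-13:30.
Kavya ∩ Dana ∩ Priya ∩ Vanya: 09:00-10:45, 11:30-13:30.
So the common availability across everyone is 09:00-10:45, 11:30-13:30.
The first common window of at least 45 minutes is 09:00-10:45, so the earliest start is 09:00.

09:00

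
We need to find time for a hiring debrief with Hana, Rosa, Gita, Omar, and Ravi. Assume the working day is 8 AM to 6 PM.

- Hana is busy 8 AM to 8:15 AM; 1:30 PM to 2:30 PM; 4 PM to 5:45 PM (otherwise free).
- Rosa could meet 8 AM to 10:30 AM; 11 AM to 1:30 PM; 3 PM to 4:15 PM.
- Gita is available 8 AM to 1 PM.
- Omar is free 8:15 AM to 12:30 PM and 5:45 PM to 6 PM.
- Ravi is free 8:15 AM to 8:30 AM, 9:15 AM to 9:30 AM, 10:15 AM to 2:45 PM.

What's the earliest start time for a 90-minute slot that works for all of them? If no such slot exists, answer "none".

11:00

Hana free: 08:15-13:30, 14:30-16:00, 17:45-18:00 (invert busy blocks within the working day).
Rosa free: 08:00-10:30, 11:00-13:30, 15:00-16:15.
Gita free: 08:00-13:00.
Omar free: 08:15-12:30, 17:45-18:00.
Ravi free: 08:15-08:30, 09:15-09:30, 10:15-14:45.
Hana ∩ Rosa: 08:15-10:30, 11:00-13:30, 15:00-16:00.
Hana ∩ Rosa ∩ Gita: 08:15-10:30, 11:00-13:00.
Hana ∩ Rosa ∩ Gita ∩ Omar: 08:15-10:30, 11:00-12:30.
Hana ∩ Rosa ∩ Gita ∩ Omar ∩ Ravi: 08:15-08:30, 09:15-09:30, 10:15-10:30, 11:00-12:30.
The first common window of at least 90 minutes is 11:00-12:30, so the earliest start is 11:00.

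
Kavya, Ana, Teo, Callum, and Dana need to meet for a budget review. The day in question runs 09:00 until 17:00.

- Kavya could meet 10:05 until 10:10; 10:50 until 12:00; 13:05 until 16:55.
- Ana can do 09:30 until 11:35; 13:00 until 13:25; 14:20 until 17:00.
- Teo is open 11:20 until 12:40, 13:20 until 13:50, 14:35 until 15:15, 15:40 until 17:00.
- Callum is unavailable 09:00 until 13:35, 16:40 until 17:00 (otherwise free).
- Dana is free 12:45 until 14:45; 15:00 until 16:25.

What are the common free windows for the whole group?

Kavya free: 10:05-10:10, 10:50-12:00, 13:05-16:55.
Ana free: 09:30-11:35, 13:00-13:25, 14:20-17:00.
Teo free: 11:20-12:40, 13:20-13:50, 14:35-15:15, 15:40-17:00.
Callum free: 13:35-16:40 (invert busy blocks within the working day).
Dana free: 12:45-14:45, 15:00-16:25.
Kavya ∩ Ana: 10:05-10:10, 10:50-11:35, 13:05-13:25, 14:20-16:55.
Kavya ∩ Ana ∩ Teo: 11:20-11:35, 13:20-13:25, 14:35-15:15, 15:40-16:55.
Kavya ∩ Ana ∩ Teo ∩ Callum: 14:35-15:15, 15:40-16:40.
Kavya ∩ Ana ∩ Teo ∩ Callum ∩ Dana: 14:35-14:45, 15:00-15:15, 15:40-16:25.
Those are the intersection windows.

14:35-14:45, 15:00-15:15, 15:40-16:25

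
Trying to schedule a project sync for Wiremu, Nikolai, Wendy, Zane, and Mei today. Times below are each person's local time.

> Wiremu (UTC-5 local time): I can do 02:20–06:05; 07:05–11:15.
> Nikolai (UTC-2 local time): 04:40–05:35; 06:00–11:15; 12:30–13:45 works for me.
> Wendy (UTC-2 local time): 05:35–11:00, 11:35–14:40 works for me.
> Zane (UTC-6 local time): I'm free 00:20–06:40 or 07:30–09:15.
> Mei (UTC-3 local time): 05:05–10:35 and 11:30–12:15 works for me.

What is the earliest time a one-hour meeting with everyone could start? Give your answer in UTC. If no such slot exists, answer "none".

08:05

Wiremu in UTC: 07:20-11:05, 12:05-16:15 (add 5h to convert from UTC-5).
Nikolai in UTC: 06:40-07:35, 08:00-13:15, 14:30-15:45 (add 2h to convert from UTC-2).
Wendy in UTC: 07:35-13:00, 13:35-16:40 (add 2h to convert from UTC-2).
Zane in UTC: 06:20-12:40, 13:30-15:15 (add 6h to convert from UTC-6).
Mei in UTC: 08:05-13:35, 14:30-15:15 (add 3h to convert from UTC-3).
Wiremu ∩ Nikolai: 07:20-07:35, 08:00-11:05, 12:05-13:15, 14:30-15:45.
Wiremu ∩ Nikolai ∩ Wendy: 08:00-11:05, 12:05-13:00, 14:30-15:45.
Wiremu ∩ Nikolai ∩ Wendy ∩ Zane: 08:00-11:05, 12:05-12:40, 14:30-15:15.
Wiremu ∩ Nikolai ∩ Wendy ∩ Zane ∩ Mei: 08:05-11:05, 12:05-12:40, 14:30-15:15.
Those are the intersection windows.
The first common window of at least 60 minutes is 08:05-11:05, so the earliest start is 08:05.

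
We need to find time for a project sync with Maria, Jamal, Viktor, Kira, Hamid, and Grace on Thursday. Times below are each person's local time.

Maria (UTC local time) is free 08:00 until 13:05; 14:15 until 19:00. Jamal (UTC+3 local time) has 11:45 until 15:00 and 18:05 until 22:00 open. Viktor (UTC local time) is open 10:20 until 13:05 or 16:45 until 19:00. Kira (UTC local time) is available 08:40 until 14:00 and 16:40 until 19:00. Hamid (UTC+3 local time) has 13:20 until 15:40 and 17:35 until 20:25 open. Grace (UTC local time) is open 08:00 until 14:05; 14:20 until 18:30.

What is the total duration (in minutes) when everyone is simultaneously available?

140

Maria in UTC: 08:00-13:05, 14:15-19:00.
Jamal in UTC: 08:45-12:00, 15:05-19:00 (subtract 3h to convert from UTC+3).
Viktor in UTC: 10:20-13:05, 16:45-19:00.
Kira in UTC: 08:40-14:00, 16:40-19:00.
Hamid in UTC: 10:20-12:40, 14:35-17:25 (subtract 3h to convert from UTC+3).
Grace in UTC: 08:00-14:05, 14:20-18:30.
Maria ∩ Jamal: 08:45-12:00, 15:05-19:00.
Maria ∩ Jamal ∩ Viktor: 10:20-12:00, 16:45-19:00.
Maria ∩ Jamal ∩ Viktor ∩ Kira: 10:20-12:00, 16:45-19:00.
Maria ∩ Jamal ∩ Viktor ∩ Kira ∩ Hamid: 10:20-12:00, 16:45-17:25.
Maria ∩ Jamal ∩ Viktor ∩ Kira ∩ Hamid ∩ Grace: 10:20-12:00, 16:45-17:25.
Summing the common windows: 100 + 40 = 140 minutes.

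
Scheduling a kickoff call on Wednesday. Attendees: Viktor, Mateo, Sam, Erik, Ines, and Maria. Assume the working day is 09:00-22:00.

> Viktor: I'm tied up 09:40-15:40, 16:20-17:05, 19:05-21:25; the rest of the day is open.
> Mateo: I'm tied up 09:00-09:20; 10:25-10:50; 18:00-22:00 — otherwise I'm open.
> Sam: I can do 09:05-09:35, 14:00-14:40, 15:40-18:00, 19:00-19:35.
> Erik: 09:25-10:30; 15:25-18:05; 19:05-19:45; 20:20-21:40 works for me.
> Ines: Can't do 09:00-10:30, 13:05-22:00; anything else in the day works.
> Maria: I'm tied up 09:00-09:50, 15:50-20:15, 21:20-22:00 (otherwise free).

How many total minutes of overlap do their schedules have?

0

Viktor free: 09:00-09:40, 15:40-16:20, 17:05-19:05, 21:25-22:00 (invert busy blocks within the working day).
Mateo free: 09:20-10:25, 10:50-18:00 (invert busy blocks within the working day).
Sam free: 09:05-09:35, 14:00-14:40, 15:40-18:00, 19:00-19:35.
Erik free: 09:25-10:30, 15:25-18:05, 19:05-19:45, 20:20-21:40.
Ines free: 10:30-13:05 (invert busy blocks within the working day).
Maria free: 09:50-15:50, 20:15-21:20 (invert busy blocks within the working day).
Viktor ∩ Mateo: 09:20-09:40, 15:40-16:20, 17:05-18:00.
Viktor ∩ Mateo ∩ Sam: 09:20-09:35, 15:40-16:20, 17:05-18:00.
Viktor ∩ Mateo ∩ Sam ∩ Erik: 09:25-09:35, 15:40-16:20, 17:05-18:00.
Viktor ∩ Mateo ∩ Sam ∩ Erik ∩ Ines: ∅.
Viktor ∩ Mateo ∩ Sam ∩ Erik ∩ Ines ∩ Maria: ∅.
There is no time when everyone is free.
There is no common window, so the total is 0 minutes.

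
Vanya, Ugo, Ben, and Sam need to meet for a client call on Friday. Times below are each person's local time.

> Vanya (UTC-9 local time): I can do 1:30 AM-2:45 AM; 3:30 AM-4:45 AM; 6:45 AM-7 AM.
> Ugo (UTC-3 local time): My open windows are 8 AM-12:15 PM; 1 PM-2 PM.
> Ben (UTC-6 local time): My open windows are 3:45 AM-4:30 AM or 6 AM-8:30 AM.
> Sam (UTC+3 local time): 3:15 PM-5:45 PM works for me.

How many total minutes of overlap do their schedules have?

Vanya in UTC: 10:30-11:45, 12:30-13:45, 15:45-16:00 (add 9h to convert from UTC-9).
Ugo in UTC: 11:00-15:15, 16:00-17:00 (add 3h to convert from UTC-3).
Ben in UTC: 09:45-10:30, 12:00-14:30 (add 6h to convert from UTC-6).
Sam in UTC: 12:15-14:45 (subtract 3h to convert from UTC+3).
Vanya ∩ Ugo: 11:00-11:45, 12:30-13:45.
Vanya ∩ Ugo ∩ Ben: 12:30-13:45.
Vanya ∩ Ugo ∩ Ben ∩ Sam: 12:30-13:45.
That's a single block of 75 minutes.

75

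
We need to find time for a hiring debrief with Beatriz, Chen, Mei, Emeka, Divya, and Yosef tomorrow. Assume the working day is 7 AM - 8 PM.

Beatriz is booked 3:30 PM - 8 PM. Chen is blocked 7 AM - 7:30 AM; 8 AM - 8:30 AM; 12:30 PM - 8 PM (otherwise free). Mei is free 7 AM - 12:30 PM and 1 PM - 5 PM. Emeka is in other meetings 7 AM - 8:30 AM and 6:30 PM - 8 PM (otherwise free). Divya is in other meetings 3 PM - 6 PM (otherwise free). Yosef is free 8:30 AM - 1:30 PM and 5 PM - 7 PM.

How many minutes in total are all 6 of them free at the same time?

Beatriz free: 07:00-15:30 (invert busy blocks within the working day).
Chen free: 07:30-08:00, 08:30-12:30 (invert busy blocks within the working day).
Mei free: 07:00-12:30, 13:00-17:00.
Emeka free: 08:30-18:30 (invert busy blocks within the working day).
Divya free: 07:00-15:00, 18:00-20:00 (invert busy blocks within the working day).
Yosef free: 08:30-13:30, 17:00-19:00.
Beatriz ∩ Chen: 07:30-08:00, 08:30-12:30.
Beatriz ∩ Chen ∩ Mei: 07:30-08:00, 08:30-12:30.
Beatriz ∩ Chen ∩ Mei ∩ Emeka: 08:30-12:30.
Beatriz ∩ Chen ∩ Mei ∩ Emeka ∩ Divya: 08:30-12:30.
Beatriz ∩ Chen ∩ Mei ∩ Emeka ∩ Divya ∩ Yosef: 08:30-12:30.
That's a single block of 240 minutes.

240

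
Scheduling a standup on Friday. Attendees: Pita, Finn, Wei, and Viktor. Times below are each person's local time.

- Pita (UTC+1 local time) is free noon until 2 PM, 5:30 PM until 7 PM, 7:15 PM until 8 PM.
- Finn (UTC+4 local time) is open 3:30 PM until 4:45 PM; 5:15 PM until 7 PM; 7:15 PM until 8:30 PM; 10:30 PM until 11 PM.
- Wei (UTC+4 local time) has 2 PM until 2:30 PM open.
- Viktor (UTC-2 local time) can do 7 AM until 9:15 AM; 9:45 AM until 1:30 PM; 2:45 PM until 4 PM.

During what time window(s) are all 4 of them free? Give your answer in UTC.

none

Pita in UTC: 11:00-13:00, 16:30-18:00, 18:15-19:00 (subtract 1h to convert from UTC+1).
Finn in UTC: 11:30-12:45, 13:15-15:00, 15:15-16:30, 18:30-19:00 (subtract 4h to convert from UTC+4).
Wei in UTC: 10:00-10:30 (subtract 4h to convert from UTC+4).
Viktor in UTC: 09:00-11:15, 11:45-15:30, 16:45-18:00 (add 2h to convert from UTC-2).
Pita ∩ Finn: 11:30-12:45, 18:30-19:00.
Pita ∩ Finn ∩ Wei: ∅.
Pita ∩ Finn ∩ Wei ∩ Viktor: ∅.
There is no time when everyone is free.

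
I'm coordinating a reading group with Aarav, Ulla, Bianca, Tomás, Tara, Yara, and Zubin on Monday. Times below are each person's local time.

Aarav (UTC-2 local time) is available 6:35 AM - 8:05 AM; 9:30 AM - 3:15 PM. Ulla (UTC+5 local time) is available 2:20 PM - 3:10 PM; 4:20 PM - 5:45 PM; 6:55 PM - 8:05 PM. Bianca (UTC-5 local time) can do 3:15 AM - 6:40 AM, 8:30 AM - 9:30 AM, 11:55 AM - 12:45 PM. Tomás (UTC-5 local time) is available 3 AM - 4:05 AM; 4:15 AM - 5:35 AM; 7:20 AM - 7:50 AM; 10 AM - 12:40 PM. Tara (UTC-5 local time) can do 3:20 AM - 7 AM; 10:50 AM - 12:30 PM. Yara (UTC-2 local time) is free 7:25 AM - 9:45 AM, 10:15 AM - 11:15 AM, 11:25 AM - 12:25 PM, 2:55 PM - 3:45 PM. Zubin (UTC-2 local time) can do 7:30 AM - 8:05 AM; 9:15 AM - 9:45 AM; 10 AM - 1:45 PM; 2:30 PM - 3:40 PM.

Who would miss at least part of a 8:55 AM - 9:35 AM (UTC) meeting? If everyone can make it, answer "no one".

Aarav in UTC: 08:35-10:05, 11:30-17:15 (add 2h to convert from UTC-2).
Ulla in UTC: 09:20-10:10, 11:20-12:45, 13:55-15:05 (subtract 5h to convert from UTC+5).
Bianca in UTC: 08:15-11:40, 13:30-14:30, 16:55-17:45 (add 5h to convert from UTC-5).
Tomás in UTC: 08:00-09:05, 09:15-10:35, 12:20-12:50, 15:00-17:40 (add 5h to convert from UTC-5).
Tara in UTC: 08:20-12:00, 15:50-17:30 (add 5h to convert from UTC-5).
Yara in UTC: 09:25-11:45, 12:15-13:15, 13:25-14:25, 16:55-17:45 (add 2h to convert from UTC-2).
Zubin in UTC: 09:30-10:05, 11:15-11:45, 12:00-15:45, 16:30-17:40 (add 2h to convert from UTC-2).
Aarav: free for 08:55-09:35. Ulla: not fully free for 08:55-09:35. Bianca: free for 08:55-09:35. Tomás: not fully free for 08:55-09:35. Tara: free for 08:55-09:35. Yara: not fully free for 08:55-09:35. Zubin: not fully free for 08:55-09:35.

Tomás, Ulla, Yara, Zubin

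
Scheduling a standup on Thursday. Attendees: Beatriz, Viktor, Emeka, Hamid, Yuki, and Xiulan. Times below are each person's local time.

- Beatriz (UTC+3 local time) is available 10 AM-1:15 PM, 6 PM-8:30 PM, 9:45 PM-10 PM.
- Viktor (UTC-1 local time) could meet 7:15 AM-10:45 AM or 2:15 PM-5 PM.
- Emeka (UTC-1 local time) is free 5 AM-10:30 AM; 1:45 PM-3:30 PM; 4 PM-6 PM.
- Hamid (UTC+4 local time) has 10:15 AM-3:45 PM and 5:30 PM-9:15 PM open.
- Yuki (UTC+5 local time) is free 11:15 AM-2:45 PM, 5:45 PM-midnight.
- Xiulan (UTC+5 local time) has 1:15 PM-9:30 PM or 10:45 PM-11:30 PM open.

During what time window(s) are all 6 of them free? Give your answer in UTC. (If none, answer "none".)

08:15-09:45, 15:15-16:30

Beatriz in UTC: 07:00-10:15, 15:00-17:30, 18:45-19:00 (subtract 3h to convert from UTC+3).
Viktor in UTC: 08:15-11:45, 15:15-18:00 (add 1h to convert from UTC-1).
Emeka in UTC: 06:00-11:30, 14:45-16:30, 17:00-19:00 (add 1h to convert from UTC-1).
Hamid in UTC: 06:15-11:45, 13:30-17:15 (subtract 4h to convert from UTC+4).
Yuki in UTC: 06:15-09:45, 12:45-19:00 (subtract 5h to convert from UTC+5).
Xiulan in UTC: 08:15-16:30, 17:45-18:30 (subtract 5h to convert from UTC+5).
Beatriz ∩ Viktor: 08:15-10:15, 15:15-17:30.
Beatriz ∩ Viktor ∩ Emeka: 08:15-10:15, 15:15-16:30, 17:00-17:30.
Beatriz ∩ Viktor ∩ Emeka ∩ Hamid: 08:15-10:15, 15:15-16:30, 17:00-17:15.
Beatriz ∩ Viktor ∩ Emeka ∩ Hamid ∩ Yuki: 08:15-09:45, 15:15-16:30, 17:00-17:15.
Beatriz ∩ Viktor ∩ Emeka ∩ Hamid ∩ Yuki ∩ Xiulan: 08:15-09:45, 15:15-16:30.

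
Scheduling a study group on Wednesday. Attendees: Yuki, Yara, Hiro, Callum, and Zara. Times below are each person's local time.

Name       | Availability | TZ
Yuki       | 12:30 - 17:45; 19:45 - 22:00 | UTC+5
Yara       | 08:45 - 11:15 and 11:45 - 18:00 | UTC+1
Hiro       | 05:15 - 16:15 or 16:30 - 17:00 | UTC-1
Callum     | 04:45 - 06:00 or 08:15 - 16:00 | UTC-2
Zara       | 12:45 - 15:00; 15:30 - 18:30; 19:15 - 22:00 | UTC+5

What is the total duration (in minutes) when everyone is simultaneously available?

270

Yuki in UTC: 07:30-12:45, 14:45-17:00 (subtract 5h to convert from UTC+5).
Yara in UTC: 07:45-10:15, 10:45-17:00 (subtract 1h to convert from UTC+1).
Hiro in UTC: 06:15-17:15, 17:30-18:00 (add 1h to convert from UTC-1).
Callum in UTC: 06:45-08:00, 10:15-18:00 (add 2h to convert from UTC-2).
Zara in UTC: 07:45-10:00, 10:30-13:30, 14:15-17:00 (subtract 5h to convert from UTC+5).
Yuki ∩ Yara: 07:45-10:15, 10:45-12:45, 14:45-17:00.
Yuki ∩ Yara ∩ Hiro: 07:45-10:15, 10:45-12:45, 14:45-17:00.
Yuki ∩ Yara ∩ Hiro ∩ Callum: 07:45-08:00, 10:45-12:45, 14:45-17:00.
Yuki ∩ Yara ∩ Hiro ∩ Callum ∩ Zara: 07:45-08:00, 10:45-12:45, 14:45-17:00.
So the common availability across everyone is 07:45-08:00, 10:45-12:45, 14:45-17:00.
Summing the common windows: 15 + 120 + 135 = 270 minutes.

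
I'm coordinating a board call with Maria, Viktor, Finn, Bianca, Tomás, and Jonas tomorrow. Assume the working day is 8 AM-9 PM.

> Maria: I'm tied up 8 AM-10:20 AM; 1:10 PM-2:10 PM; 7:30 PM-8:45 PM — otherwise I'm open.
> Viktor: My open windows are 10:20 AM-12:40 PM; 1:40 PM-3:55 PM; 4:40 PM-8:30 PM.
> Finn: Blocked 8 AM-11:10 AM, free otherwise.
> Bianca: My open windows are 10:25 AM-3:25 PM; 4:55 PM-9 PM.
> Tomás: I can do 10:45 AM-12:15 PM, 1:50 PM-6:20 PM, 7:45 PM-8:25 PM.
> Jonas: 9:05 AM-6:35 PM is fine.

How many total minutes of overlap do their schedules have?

225

Maria free: 10:20-13:10, 14:10-19:30, 20:45-21:00 (invert busy blocks within the working day).
Viktor free: 10:20-12:40, 13:40-15:55, 16:40-20:30.
Finn free: 11:10-21:00 (invert busy blocks within the working day).
Bianca free: 10:25-15:25, 16:55-21:00.
Tomás free: 10:45-12:15, 13:50-18:20, 19:45-20:25.
Jonas free: 09:05-18:35.
Maria ∩ Viktor: 10:20-12:40, 14:10-15:55, 16:40-19:30.
Maria ∩ Viktor ∩ Finn: 11:10-12:40, 14:10-15:55, 16:40-19:30.
Maria ∩ Viktor ∩ Finn ∩ Bianca: 11:10-12:40, 14:10-15:25, 16:55-19:30.
Maria ∩ Viktor ∩ Finn ∩ Bianca ∩ Tomás: 11:10-12:15, 14:10-15:25, 16:55-18:20.
Maria ∩ Viktor ∩ Finn ∩ Bianca ∩ Tomás ∩ Jonas: 11:10-12:15, 14:10-15:25, 16:55-18:20.
Summing the common windows: 65 + 75 + 85 = 225 minutes.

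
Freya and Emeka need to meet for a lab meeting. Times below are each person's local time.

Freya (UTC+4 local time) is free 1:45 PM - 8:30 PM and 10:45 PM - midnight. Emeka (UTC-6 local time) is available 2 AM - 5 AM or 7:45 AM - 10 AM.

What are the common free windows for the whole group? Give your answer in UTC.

Freya in UTC: 09:45-16:30, 18:45-20:00 (subtract 4h to convert from UTC+4).
Emeka in UTC: 08:00-11:00, 13:45-16:00 (add 6h to convert from UTC-6).
Freya ∩ Emeka: 09:45-11:00, 13:45-16:00.

09:45-11:00, 13:45-16:00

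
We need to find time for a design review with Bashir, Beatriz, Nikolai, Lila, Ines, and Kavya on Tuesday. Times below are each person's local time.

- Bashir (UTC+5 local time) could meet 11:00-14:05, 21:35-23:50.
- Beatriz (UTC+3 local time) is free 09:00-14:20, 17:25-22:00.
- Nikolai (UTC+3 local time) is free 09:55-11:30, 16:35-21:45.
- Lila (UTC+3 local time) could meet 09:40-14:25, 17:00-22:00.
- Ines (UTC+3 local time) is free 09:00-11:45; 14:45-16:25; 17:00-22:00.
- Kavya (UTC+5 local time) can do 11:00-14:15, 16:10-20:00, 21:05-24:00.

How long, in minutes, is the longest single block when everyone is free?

130

Bashir in UTC: 06:00-09:05, 16:35-18:50 (subtract 5h to convert from UTC+5).
Beatriz in UTC: 06:00-11:20, 14:25-19:00 (subtract 3h to convert from UTC+3).
Nikolai in UTC: 06:55-08:30, 13:35-18:45 (subtract 3h to convert from UTC+3).
Lila in UTC: 06:40-11:25, 14:00-19:00 (subtract 3h to convert from UTC+3).
Ines in UTC: 06:00-08:45, 11:45-13:25, 14:00-19:00 (subtract 3h to convert from UTC+3).
Kavya in UTC: 06:00-09:15, 11:10-15:00, 16:05-19:00 (subtract 5h to convert from UTC+5).
Bashir ∩ Beatriz: 06:00-09:05, 16:35-18:50.
Bashir ∩ Beatriz ∩ Nikolai: 06:55-08:30, 16:35-18:45.
Bashir ∩ Beatriz ∩ Nikolai ∩ Lila: 06:55-08:30, 16:35-18:45.
Bashir ∩ Beatriz ∩ Nikolai ∩ Lila ∩ Ines: 06:55-08:30, 16:35-18:45.
Bashir ∩ Beatriz ∩ Nikolai ∩ Lila ∩ Ines ∩ Kavya: 06:55-08:30, 16:35-18:45.
Those are the intersection windows.
The longest is 16:35-18:45 at 130 minutes.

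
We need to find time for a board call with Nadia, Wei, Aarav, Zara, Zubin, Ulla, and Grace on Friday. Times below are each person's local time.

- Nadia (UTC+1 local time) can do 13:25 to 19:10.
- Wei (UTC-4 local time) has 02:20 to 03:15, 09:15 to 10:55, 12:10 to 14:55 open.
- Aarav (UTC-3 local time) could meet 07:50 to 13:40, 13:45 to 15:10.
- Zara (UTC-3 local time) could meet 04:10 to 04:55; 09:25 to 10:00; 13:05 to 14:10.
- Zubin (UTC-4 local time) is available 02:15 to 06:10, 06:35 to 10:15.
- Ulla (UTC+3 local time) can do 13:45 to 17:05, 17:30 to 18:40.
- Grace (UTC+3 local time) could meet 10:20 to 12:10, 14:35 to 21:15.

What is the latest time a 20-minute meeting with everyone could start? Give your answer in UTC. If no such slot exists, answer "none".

Nadia in UTC: 12:25-18:10 (subtract 1h to convert from UTC+1).
Wei in UTC: 06:20-07:15, 13:15-14:55, 16:10-18:55 (add 4h to convert from UTC-4).
Aarav in UTC: 10:50-16:40, 16:45-18:10 (add 3h to convert from UTC-3).
Zara in UTC: 07:10-07:55, 12:25-13:00, 16:05-17:10 (add 3h to convert from UTC-3).
Zubin in UTC: 06:15-10:10, 10:35-14:15 (add 4h to convert from UTC-4).
Ulla in UTC: 10:45-14:05, 14:30-15:40 (subtract 3h to convert from UTC+3).
Grace in UTC: 07:20-09:10, 11:35-18:15 (subtract 3h to convert from UTC+3).
Nadia ∩ Wei: 13:15-14:55, 16:10-18:10.
Nadia ∩ Wei ∩ Aarav: 13:15-14:55, 16:10-16:40, 16:45-18:10.
Nadia ∩ Wei ∩ Aarav ∩ Zara: 16:10-16:40, 16:45-17:10.
Nadia ∩ Wei ∩ Aarav ∩ Zara ∩ Zubin: ∅.
Nadia ∩ Wei ∩ Aarav ∩ Zara ∩ Zubin ∩ Ulla: ∅.
Nadia ∩ Wei ∩ Aarav ∩ Zara ∩ Zubin ∩ Ulla ∩ Grace: ∅.
There is no time when everyone is free.
No common window is at least 20 minutes long.

none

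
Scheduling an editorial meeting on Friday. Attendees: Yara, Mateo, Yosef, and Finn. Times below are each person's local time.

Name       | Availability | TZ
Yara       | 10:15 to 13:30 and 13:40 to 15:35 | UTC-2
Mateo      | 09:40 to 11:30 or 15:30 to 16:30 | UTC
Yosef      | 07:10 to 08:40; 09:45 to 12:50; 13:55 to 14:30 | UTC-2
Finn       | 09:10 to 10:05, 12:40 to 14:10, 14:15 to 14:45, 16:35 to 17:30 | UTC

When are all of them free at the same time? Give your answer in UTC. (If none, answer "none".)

none

Yara in UTC: 12:15-15:30, 15:40-17:35 (add 2h to convert from UTC-2).
Mateo in UTC: 09:40-11:30, 15:30-16:30.
Yosef in UTC: 09:10-10:40, 11:45-14:50, 15:55-16:30 (add 2h to convert from UTC-2).
Finn in UTC: 09:10-10:05, 12:40-14:10, 14:15-14:45, 16:35-17:30.
Yara ∩ Mateo: 15:40-16:30.
Yara ∩ Mateo ∩ Yosef: 15:55-16:30.
Yara ∩ Mateo ∩ Yosef ∩ Finn: ∅.
There is no time when everyone is free.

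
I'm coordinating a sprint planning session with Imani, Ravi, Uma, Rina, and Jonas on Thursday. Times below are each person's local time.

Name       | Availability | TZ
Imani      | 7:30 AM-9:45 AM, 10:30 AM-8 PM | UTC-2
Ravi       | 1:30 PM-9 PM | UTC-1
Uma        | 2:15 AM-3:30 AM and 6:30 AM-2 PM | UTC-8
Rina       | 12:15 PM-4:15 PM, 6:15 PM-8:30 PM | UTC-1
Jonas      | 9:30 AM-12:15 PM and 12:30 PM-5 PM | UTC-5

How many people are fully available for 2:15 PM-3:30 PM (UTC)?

2

Imani in UTC: 09:30-11:45, 12:30-22:00 (add 2h to convert from UTC-2).
Ravi in UTC: 14:30-22:00 (add 1h to convert from UTC-1).
Uma in UTC: 10:15-11:30, 14:30-22:00 (add 8h to convert from UTC-8).
Rina in UTC: 13:15-17:15, 19:15-21:30 (add 1h to convert from UTC-1).
Jonas in UTC: 14:30-17:15, 17:30-22:00 (add 5h to convert from UTC-5).
Imani and Rina can make the full 14:15-15:30 slot — that's 2.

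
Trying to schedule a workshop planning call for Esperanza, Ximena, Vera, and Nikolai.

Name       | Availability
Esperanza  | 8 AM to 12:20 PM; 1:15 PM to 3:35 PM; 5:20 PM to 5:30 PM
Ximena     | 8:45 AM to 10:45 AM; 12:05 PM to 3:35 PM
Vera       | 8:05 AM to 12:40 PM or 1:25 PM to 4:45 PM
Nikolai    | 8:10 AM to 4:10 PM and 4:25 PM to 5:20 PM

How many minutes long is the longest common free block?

Esperanza ∩ Ximena: 08:45-10:45, 12:05-12:20, 13:15-15:35.
Esperanza ∩ Ximena ∩ Vera: 08:45-10:45, 12:05-12:20, 13:25-15:35.
Esperanza ∩ Ximena ∩ Vera ∩ Nikolai: 08:45-10:45, 12:05-12:20, 13:25-15:35.
Those are the intersection windows.
The longest is 13:25-15:35 at 130 minutes.

130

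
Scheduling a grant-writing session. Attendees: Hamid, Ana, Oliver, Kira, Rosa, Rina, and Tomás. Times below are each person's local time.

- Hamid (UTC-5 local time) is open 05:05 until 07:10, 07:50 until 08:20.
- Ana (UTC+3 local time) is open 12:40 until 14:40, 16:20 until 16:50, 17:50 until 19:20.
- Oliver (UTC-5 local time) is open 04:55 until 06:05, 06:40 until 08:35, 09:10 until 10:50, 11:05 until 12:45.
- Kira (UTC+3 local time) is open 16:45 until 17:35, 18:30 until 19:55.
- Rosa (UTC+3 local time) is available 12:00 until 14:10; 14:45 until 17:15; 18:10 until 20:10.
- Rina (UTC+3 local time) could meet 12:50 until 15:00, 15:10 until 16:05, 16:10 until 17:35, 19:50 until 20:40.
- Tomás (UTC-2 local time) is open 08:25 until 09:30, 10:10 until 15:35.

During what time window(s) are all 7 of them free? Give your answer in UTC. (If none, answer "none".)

Hamid in UTC: 10:05-12:10, 12:50-13:20 (add 5h to convert from UTC-5).
Ana in UTC: 09:40-11:40, 13:20-13:50, 14:50-16:20 (subtract 3h to convert from UTC+3).
Oliver in UTC: 09:55-11:05, 11:40-13:35, 14:10-15:50, 16:05-17:45 (add 5h to convert from UTC-5).
Kira in UTC: 13:45-14:35, 15:30-16:55 (subtract 3h to convert from UTC+3).
Rosa in UTC: 09:00-11:10, 11:45-14:15, 15:10-17:10 (subtract 3h to convert from UTC+3).
Rina in UTC: 09:50-12:00, 12:10-13:05, 13:10-14:35, 16:50-17:40 (subtract 3h to convert from UTC+3).
Tomás in UTC: 10:25-11:30, 12:10-17:35 (add 2h to convert from UTC-2).
Hamid ∩ Ana: 10:05-11:40.
Hamid ∩ Ana ∩ Oliver: 10:05-11:05.
Hamid ∩ Ana ∩ Oliver ∩ Kira: ∅.
Hamid ∩ Ana ∩ Oliver ∩ Kira ∩ Rosa: ∅.
Hamid ∩ Ana ∩ Oliver ∩ Kira ∩ Rosa ∩ Rina: ∅.
Hamid ∩ Ana ∩ Oliver ∩ Kira ∩ Rosa ∩ Rina ∩ Tomás: ∅.
There is no time when everyone is free.

none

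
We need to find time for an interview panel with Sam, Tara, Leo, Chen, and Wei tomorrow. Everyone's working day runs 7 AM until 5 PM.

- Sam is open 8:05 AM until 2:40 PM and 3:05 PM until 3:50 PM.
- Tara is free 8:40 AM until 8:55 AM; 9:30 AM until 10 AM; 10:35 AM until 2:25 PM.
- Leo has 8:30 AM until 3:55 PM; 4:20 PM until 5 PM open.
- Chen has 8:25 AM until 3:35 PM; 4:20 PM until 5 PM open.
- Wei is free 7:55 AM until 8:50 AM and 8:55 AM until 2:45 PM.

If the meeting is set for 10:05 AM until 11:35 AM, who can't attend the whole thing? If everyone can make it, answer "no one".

Sam: free for 10:05-11:35. Tara: not fully free for 10:05-11:35. Leo: free for 10:05-11:35. Chen: free for 10:05-11:35. Wei: free for 10:05-11:35.

Tara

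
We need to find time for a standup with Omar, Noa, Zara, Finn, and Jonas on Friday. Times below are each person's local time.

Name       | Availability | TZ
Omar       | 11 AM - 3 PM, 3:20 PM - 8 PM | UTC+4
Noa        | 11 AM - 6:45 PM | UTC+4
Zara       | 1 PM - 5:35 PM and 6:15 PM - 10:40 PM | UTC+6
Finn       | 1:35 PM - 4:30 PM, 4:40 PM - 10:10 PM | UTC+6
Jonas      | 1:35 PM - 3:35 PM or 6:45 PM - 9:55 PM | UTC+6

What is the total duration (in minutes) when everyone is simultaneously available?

Omar in UTC: 07:00-11:00, 11:20-16:00 (subtract 4h to convert from UTC+4).
Noa in UTC: 07:00-14:45 (subtract 4h to convert from UTC+4).
Zara in UTC: 07:00-11:35, 12:15-16:40 (subtract 6h to convert from UTC+6).
Finn in UTC: 07:35-10:30, 10:40-16:10 (subtract 6h to convert from UTC+6).
Jonas in UTC: 07:35-09:35, 12:45-15:55 (subtract 6h to convert from UTC+6).
Omar ∩ Noa: 07:00-11:00, 11:20-14:45.
Omar ∩ Noa ∩ Zara: 07:00-11:00, 11:20-11:35, 12:15-14:45.
Omar ∩ Noa ∩ Zara ∩ Finn: 07:35-10:30, 10:40-11:00, 11:20-11:35, 12:15-14:45.
Omar ∩ Noa ∩ Zara ∩ Finn ∩ Jonas: 07:35-09:35, 12:45-14:45.
Summing the common windows: 120 + 120 = 240 minutes.

240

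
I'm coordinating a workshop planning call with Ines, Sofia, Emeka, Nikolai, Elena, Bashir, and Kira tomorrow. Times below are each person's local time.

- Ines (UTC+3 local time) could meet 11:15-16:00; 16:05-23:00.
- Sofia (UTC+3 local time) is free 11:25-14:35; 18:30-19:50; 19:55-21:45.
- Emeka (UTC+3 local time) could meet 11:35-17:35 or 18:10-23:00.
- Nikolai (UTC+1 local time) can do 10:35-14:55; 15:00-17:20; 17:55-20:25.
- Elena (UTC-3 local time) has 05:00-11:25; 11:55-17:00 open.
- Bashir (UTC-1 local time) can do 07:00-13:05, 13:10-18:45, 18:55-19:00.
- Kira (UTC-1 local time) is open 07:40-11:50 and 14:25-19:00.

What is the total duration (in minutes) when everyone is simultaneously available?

Ines in UTC: 08:15-13:00, 13:05-20:00 (subtract 3h to convert from UTC+3).
Sofia in UTC: 08:25-11:35, 15:30-16:50, 16:55-18:45 (subtract 3h to convert from UTC+3).
Emeka in UTC: 08:35-14:35, 15:10-20:00 (subtract 3h to convert from UTC+3).
Nikolai in UTC: 09:35-13:55, 14:00-16:20, 16:55-19:25 (subtract 1h to convert from UTC+1).
Elena in UTC: 08:00-14:25, 14:55-20:00 (add 3h to convert from UTC-3).
Bashir in UTC: 08:00-14:05, 14:10-19:45, 19:55-20:00 (add 1h to convert from UTC-1).
Kira in UTC: 08:40-12:50, 15:25-20:00 (add 1h to convert from UTC-1).
Ines ∩ Sofia: 08:25-11:35, 15:30-16:50, 16:55-18:45.
Ines ∩ Sofia ∩ Emeka: 08:35-11:35, 15:30-16:50, 16:55-18:45.
Ines ∩ Sofia ∩ Emeka ∩ Nikolai: 09:35-11:35, 15:30-16:20, 16:55-18:45.
Ines ∩ Sofia ∩ Emeka ∩ Nikolai ∩ Elena: 09:35-11:35, 15:30-16:20, 16:55-18:45.
Ines ∩ Sofia ∩ Emeka ∩ Nikolai ∩ Elena ∩ Bashir: 09:35-11:35, 15:30-16:20, 16:55-18:45.
Ines ∩ Sofia ∩ Emeka ∩ Nikolai ∩ Elena ∩ Bashir ∩ Kira: 09:35-11:35, 15:30-16:20, 16:55-18:45.
Summing the common windows: 120 + 50 + 110 = 280 minutes.

280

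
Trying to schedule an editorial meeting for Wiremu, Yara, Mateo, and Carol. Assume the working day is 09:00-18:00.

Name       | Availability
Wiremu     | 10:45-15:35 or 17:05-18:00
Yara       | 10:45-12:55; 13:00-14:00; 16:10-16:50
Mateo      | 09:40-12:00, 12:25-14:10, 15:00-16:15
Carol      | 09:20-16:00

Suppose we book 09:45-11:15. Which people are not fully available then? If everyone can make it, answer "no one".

Wiremu: not fully free for 09:45-11:15. Yara: not fully free for 09:45-11:15. Mateo: free for 09:45-11:15. Carol: free for 09:45-11:15.

Wiremu, Yara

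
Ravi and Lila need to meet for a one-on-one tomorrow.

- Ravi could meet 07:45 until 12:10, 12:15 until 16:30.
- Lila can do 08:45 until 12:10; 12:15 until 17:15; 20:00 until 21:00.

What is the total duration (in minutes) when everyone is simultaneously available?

460

Ravi ∩ Lila: 08:45-12:10, 12:15-16:30.
Summing the common windows: 205 + 255 = 460 minutes.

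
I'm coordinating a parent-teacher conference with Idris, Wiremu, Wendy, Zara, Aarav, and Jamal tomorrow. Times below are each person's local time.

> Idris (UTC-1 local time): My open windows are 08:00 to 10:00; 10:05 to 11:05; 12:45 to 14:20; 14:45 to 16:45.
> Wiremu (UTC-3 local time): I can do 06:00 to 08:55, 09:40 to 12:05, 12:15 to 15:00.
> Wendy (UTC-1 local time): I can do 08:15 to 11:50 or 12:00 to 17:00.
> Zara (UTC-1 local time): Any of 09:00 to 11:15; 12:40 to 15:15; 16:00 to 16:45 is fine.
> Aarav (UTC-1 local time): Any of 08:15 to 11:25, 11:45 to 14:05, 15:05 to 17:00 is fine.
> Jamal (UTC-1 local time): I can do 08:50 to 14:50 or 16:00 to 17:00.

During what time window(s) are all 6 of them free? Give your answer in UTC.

Idris in UTC: 09:00-11:00, 11:05-12:05, 13:45-15:20, 15:45-17:45 (add 1h to convert from UTC-1).
Wiremu in UTC: 09:00-11:55, 12:40-15:05, 15:15-18:00 (add 3h to convert from UTC-3).
Wendy in UTC: 09:15-12:50, 13:00-18:00 (add 1h to convert from UTC-1).
Zara in UTC: 10:00-12:15, 13:40-16:15, 17:00-17:45 (add 1h to convert from UTC-1).
Aarav in UTC: 09:15-12:25, 12:45-15:05, 16:05-18:00 (add 1h to convert from UTC-1).
Jamal in UTC: 09:50-15:50, 17:00-18:00 (add 1h to convert from UTC-1).
Idris ∩ Wiremu: 09:00-11:00, 11:05-11:55, 13:45-15:05, 15:15-15:20, 15:45-17:45.
Idris ∩ Wiremu ∩ Wendy: 09:15-11:00, 11:05-11:55, 13:45-15:05, 15:15-15:20, 15:45-17:45.
Idris ∩ Wiremu ∩ Wendy ∩ Zara: 10:00-11:00, 11:05-11:55, 13:45-15:05, 15:15-15:20, 15:45-16:15, 17:00-17:45.
Idris ∩ Wiremu ∩ Wendy ∩ Zara ∩ Aarav: 10:00-11:00, 11:05-11:55, 13:45-15:05, 16:05-16:15, 17:00-17:45.
Idris ∩ Wiremu ∩ Wendy ∩ Zara ∩ Aarav ∩ Jamal: 10:00-11:00, 11:05-11:55, 13:45-15:05, 17:00-17:45.

10:00-11:00, 11:05-11:55, 13:45-15:05, 17:00-17:45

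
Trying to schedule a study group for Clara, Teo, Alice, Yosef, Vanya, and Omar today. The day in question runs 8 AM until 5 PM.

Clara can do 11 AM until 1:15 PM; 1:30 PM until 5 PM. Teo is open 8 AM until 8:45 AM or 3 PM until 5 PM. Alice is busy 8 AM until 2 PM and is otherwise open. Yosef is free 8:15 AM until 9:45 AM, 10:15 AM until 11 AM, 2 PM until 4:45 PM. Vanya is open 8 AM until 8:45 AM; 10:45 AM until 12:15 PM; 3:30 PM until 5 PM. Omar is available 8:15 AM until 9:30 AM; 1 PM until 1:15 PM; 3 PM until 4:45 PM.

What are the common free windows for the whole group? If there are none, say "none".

Clara free: 11:00-13:15, 13:30-17:00.
Teo free: 08:00-08:45, 15:00-17:00.
Alice free: 14:00-17:00 (invert busy blocks within the working day).
Yosef free: 08:15-09:45, 10:15-11:00, 14:00-16:45.
Vanya free: 08:00-08:45, 10:45-12:15, 15:30-17:00.
Omar free: 08:15-09:30, 13:00-13:15, 15:00-16:45.
Clara ∩ Teo: 15:00-17:00.
Clara ∩ Teo ∩ Alice: 15:00-17:00.
Clara ∩ Teo ∩ Alice ∩ Yosef: 15:00-16:45.
Clara ∩ Teo ∩ Alice ∩ Yosef ∩ Vanya: 15:30-16:45.
Clara ∩ Teo ∩ Alice ∩ Yosef ∩ Vanya ∩ Omar: 15:30-16:45.

15:30-16:45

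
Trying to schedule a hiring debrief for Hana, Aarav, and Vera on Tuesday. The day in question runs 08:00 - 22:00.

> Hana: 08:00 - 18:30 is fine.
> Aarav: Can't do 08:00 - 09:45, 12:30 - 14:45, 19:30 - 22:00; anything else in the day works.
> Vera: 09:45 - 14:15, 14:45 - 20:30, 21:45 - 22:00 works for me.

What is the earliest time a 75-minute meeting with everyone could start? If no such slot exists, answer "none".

09:45

Hana free: 08:00-18:30.
Aarav free: 09:45-12:30, 14:45-19:30 (invert busy blocks within the working day).
Vera free: 09:45-14:15, 14:45-20:30, 21:45-22:00.
Hana ∩ Aarav: 09:45-12:30, 14:45-18:30.
Hana ∩ Aarav ∩ Vera: 09:45-12:30, 14:45-18:30.
The first common window of at least 75 minutes is 09:45-12:30, so the earliest start is 09:45.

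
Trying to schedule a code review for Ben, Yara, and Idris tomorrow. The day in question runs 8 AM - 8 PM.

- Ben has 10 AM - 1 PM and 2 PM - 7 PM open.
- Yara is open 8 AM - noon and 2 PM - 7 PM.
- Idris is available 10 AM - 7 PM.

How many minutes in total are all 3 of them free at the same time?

Ben ∩ Yara: 10:00-12:00, 14:00-19:00.
Ben ∩ Yara ∩ Idris: 10:00-12:00, 14:00-19:00.
Summing the common windows: 120 + 300 = 420 minutes.

420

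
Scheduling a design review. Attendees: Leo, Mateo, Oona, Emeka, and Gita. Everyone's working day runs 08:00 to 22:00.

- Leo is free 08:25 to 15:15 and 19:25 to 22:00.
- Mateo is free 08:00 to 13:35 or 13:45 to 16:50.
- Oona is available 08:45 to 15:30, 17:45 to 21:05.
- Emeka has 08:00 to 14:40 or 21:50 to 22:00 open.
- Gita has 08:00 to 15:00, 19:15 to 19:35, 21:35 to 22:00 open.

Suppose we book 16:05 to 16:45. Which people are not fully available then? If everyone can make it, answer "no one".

Leo: not fully free for 16:05-16:45. Mateo: free for 16:05-16:45. Oona: not fully free for 16:05-16:45. Emeka: not fully free for 16:05-16:45. Gita: not fully free for 16:05-16:45.

Emeka, Gita, Leo, Oona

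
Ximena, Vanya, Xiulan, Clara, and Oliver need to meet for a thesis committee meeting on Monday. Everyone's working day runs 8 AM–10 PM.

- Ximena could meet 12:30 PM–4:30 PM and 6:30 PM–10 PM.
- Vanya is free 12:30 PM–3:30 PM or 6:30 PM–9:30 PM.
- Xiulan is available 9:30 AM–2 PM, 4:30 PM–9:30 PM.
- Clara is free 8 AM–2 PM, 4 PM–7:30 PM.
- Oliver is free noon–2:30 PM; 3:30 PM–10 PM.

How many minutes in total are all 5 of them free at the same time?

150

Ximena ∩ Vanya: 12:30-15:30, 18:30-21:30.
Ximena ∩ Vanya ∩ Xiulan: 12:30-14:00, 18:30-21:30.
Ximena ∩ Vanya ∩ Xiulan ∩ Clara: 12:30-14:00, 18:30-19:30.
Ximena ∩ Vanya ∩ Xiulan ∩ Clara ∩ Oliver: 12:30-14:00, 18:30-19:30.
Summing the common windows: 90 + 60 = 150 minutes.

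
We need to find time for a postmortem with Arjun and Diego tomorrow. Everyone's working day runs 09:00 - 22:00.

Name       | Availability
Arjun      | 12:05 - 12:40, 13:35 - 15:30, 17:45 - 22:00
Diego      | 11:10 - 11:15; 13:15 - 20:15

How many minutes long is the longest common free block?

Arjun ∩ Diego: 13:35-15:30, 17:45-20:15.
The longest is 17:45-20:15 at 150 minutes.

150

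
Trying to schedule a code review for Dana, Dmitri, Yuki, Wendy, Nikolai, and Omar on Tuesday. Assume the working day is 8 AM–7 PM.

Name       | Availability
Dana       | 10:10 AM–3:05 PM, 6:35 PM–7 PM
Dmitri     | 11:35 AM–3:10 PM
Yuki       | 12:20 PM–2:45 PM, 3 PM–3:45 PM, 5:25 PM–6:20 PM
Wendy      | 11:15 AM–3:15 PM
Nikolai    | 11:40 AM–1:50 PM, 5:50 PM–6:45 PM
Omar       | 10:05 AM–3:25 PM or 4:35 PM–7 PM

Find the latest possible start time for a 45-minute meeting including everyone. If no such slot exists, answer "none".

13:05

Dana ∩ Dmitri: 11:35-15:05.
Dana ∩ Dmitri ∩ Yuki: 12:20-14:45, 15:00-15:05.
Dana ∩ Dmitri ∩ Yuki ∩ Wendy: 12:20-14:45, 15:00-15:05.
Dana ∩ Dmitri ∩ Yuki ∩ Wendy ∩ Nikolai: 12:20-13:50.
Dana ∩ Dmitri ∩ Yuki ∩ Wendy ∩ Nikolai ∩ Omar: 12:20-13:50.
The last common window of at least 45 minutes is 12:20-13:50; a 45-minute meeting can start as late as 13:05 and still end by 13:50.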